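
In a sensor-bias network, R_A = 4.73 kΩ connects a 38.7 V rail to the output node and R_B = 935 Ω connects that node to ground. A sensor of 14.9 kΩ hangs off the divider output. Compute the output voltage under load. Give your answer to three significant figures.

V_out ≈ 6.07 V

The load sits in parallel with R_B: R_B‖R_L = (935 × 14900) / (935 + 14900) = 879.8 Ω.
V_out = 38.7 × 879.8 / (4730 + 879.8) = 38.7 × 879.8/5610 = 6.07 V.
(Unloaded it would have been 6.39 V.)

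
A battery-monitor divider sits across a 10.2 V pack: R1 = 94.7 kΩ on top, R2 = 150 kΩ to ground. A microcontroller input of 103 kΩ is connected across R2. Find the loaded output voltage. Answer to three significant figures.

V_out ≈ 4.00 V

The load sits in parallel with R2: R2‖R_L = (150 × 103) / (150 + 103) = 61.07 kΩ.
V_out = 10.2 × 61.07 / (94.7 + 61.07) = 10.2 × 61.07/155.8 = 4.00 V.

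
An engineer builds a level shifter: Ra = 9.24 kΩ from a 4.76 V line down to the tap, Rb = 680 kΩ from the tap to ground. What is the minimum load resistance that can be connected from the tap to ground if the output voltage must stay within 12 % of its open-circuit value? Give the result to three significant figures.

R_L(min) ≈ 66.9 kΩ

Output resistance R_th = Ra‖Rb = (9.24 × 680)/689.2 = 9.116 kΩ.
The fractional drop is R_th/(R_th + R_L); requiring this ≤ 0.120 gives R_L ≥ R_th(1/0.120 − 1) = 9.116 × 7.333 = 66.9 kΩ.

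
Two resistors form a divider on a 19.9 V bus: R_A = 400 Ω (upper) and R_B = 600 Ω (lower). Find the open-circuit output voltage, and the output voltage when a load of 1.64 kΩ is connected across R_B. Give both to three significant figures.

Unloaded: 11.9 V; loaded: 10.4 V

Open-circuit: V = 19.9 × 600/(400 + 600) = 11.9 V.
With the load, R_B becomes R_B‖R_L = 439.3 Ω, so V = 19.9 × 439.3/839.3 = 10.4 V.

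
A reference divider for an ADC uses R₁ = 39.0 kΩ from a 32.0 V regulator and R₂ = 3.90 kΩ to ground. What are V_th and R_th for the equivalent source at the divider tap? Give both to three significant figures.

V_th is the open-circuit tap voltage: 32.0 × 3.90/(39.0 + 3.90) = 2.91 V.
With the supply zeroed, R₁ and R₂ appear in parallel from the tap: R_th = R₁‖R₂ = (39.0 × 3.90)/42.90 = 3.55 kΩ.

V_th = 2.91 V, R_th = 3.55 kΩ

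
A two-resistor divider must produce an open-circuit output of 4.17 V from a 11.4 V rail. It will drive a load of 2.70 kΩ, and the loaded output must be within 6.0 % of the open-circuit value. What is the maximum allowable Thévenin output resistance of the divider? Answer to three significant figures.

Loading drop = R_th/(R_th + R_L) ≤ 0.0600, so R_th ≤ R_L · ε/(1−ε) = 2.70 kΩ × 0.0600/0.9400 = 172 Ω.
(Any R1, R2 with R2/(R1+R2) = 0.366 and R1‖R2 ≤ 172 Ω will meet the spec.)

R_th ≤ 172 Ω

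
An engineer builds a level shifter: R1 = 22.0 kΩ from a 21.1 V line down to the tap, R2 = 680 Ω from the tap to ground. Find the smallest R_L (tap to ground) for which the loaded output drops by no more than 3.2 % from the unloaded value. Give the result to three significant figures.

Output resistance R_th = R1‖R2 = (22000 × 680)/22680 = 659.6 Ω.
The fractional drop is R_th/(R_th + R_L); requiring this ≤ 0.0320 gives R_L ≥ R_th(1/0.0320 − 1) = 659.6 × 30.25 = 20.0 kΩ.

R_L(min) ≈ 20.0 kΩ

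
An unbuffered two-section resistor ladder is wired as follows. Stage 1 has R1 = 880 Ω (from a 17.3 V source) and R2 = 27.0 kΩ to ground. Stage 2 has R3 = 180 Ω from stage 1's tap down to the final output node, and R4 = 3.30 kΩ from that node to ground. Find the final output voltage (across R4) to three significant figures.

V_out ≈ 12.8 V

Stage 2 presents R3+R4 = 3480 Ω as a load on stage 1's tap.
Stage 1's lower leg becomes R2‖(R3+R4) = 3083 Ω, so V_mid = 17.3 × 3083/3963 = 13.46 V.
Stage 2 is itself unloaded: V_out = V_mid × R4/(R3+R4) = 13.46 × 3300/3480 = 12.8 V.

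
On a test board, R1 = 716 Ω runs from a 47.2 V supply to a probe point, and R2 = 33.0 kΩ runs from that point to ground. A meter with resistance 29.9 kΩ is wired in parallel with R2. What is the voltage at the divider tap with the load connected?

The load sits in parallel with R2: R2‖R_L = (33000 × 29900) / (33000 + 29900) = 15690 Ω.
V_out = 47.2 × 15690 / (716 + 15690) = 47.2 × 15690/16400 = 45.1 V.

V_out ≈ 45.1 V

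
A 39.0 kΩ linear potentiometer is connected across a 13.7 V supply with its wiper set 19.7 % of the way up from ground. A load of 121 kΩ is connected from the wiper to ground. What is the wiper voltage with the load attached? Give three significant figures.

The wiper splits the pot into (1−α)R = 31.32 kΩ above and αR = 7.683 kΩ below.
Lower section ‖ load = 7.224 kΩ.
V_wiper = 13.7 × 7.224/(31.32 + 7.224) = 2.57 V.

V ≈ 2.57 V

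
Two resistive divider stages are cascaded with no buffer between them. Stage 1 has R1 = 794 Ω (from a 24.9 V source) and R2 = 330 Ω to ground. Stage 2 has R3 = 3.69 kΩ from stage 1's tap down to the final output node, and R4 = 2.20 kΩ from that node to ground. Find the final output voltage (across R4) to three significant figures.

V_out ≈ 2.63 V

Stage 2 presents R3+R4 = 5890 Ω as a load on stage 1's tap.
Stage 1's lower leg becomes R2‖(R3+R4) = 312.5 Ω, so V_mid = 24.9 × 312.5/1106 = 7.032 V.
Stage 2 is itself unloaded: V_out = V_mid × R4/(R3+R4) = 7.032 × 2200/5890 = 2.63 V.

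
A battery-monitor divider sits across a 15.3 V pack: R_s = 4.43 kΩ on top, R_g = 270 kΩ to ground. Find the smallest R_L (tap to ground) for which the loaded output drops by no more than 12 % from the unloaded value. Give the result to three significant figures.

Output resistance R_th = R_s‖R_g = (4.43 × 270)/274.4 = 4.358 kΩ.
The fractional drop is R_th/(R_th + R_L); requiring this ≤ 0.120 gives R_L ≥ R_th(1/0.120 − 1) = 4.358 × 7.333 = 32.0 kΩ.

R_L(min) ≈ 32.0 kΩ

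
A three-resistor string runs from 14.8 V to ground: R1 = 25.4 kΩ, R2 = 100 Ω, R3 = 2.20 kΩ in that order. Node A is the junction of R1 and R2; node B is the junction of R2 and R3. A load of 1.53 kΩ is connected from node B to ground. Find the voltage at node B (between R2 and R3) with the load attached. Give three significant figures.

V ≈ 0.506 V

At node B, R3 is in parallel with the load: R3‖R_L = 902.4 Ω.
Below node A the resistance is R2 + (R3‖R_L) = 1002 Ω, so V_A = 14.8 × 1002/26400 = 0.5619 V.
Then V_B = V_A × (R3‖R_L)/(R2 + R3‖R_L) = 0.5619 × 902.4/1002 = 0.506 V.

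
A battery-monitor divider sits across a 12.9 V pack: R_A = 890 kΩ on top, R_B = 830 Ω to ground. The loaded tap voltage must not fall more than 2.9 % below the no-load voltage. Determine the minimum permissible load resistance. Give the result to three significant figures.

Output resistance R_th = R_A‖R_B = (890000 × 830)/890800 = 829.2 Ω.
The fractional drop is R_th/(R_th + R_L); requiring this ≤ 0.0290 gives R_L ≥ R_th(1/0.0290 − 1) = 829.2 × 33.48 = 27.8 kΩ.

R_L(min) ≈ 27.8 kΩ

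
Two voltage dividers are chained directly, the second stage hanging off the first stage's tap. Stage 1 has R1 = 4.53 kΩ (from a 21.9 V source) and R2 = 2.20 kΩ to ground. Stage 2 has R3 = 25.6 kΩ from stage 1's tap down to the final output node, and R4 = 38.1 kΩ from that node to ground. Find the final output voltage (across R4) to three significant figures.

V_out ≈ 4.18 V

Stage 2 presents R3+R4 = 63.70 kΩ as a load on stage 1's tap.
Stage 1's lower leg becomes R2‖(R3+R4) = 2.127 kΩ, so V_mid = 21.9 × 2.127/6.657 = 6.996 V.
Stage 2 is itself unloaded: V_out = V_mid × R4/(R3+R4) = 6.996 × 38.1/63.70 = 4.18 V.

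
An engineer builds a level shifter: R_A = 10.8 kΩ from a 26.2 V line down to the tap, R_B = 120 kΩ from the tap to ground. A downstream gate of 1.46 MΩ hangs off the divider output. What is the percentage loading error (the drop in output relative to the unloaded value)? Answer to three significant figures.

0.674 %

The divider's output (Thévenin) resistance is R_A‖R_B = 9.908 kΩ.
Fractional drop under load = R_th/(R_th + R_L) = 9.908 / (9.908 + 1460) = 0.006741.
So the output falls by 0.674 %.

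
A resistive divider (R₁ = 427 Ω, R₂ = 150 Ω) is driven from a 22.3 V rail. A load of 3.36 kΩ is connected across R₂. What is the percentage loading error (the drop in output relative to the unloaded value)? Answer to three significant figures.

The divider's output (Thévenin) resistance is R₁‖R₂ = 111.0 Ω.
Fractional drop under load = R_th/(R_th + R_L) = 111.0 / (111.0 + 3360) = 0.03198.
So the output falls by 3.20 %.

3.20 %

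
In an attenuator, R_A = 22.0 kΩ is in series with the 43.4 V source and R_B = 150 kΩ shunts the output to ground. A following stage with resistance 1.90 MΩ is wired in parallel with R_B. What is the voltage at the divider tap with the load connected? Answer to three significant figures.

The load sits in parallel with R_B: R_B‖R_L = (150 × 1900) / (150 + 1900) = 139.0 kΩ.
V_out = 43.4 × 139.0 / (22.0 + 139.0) = 43.4 × 139.0/161.0 = 37.5 V.

V_out ≈ 37.5 V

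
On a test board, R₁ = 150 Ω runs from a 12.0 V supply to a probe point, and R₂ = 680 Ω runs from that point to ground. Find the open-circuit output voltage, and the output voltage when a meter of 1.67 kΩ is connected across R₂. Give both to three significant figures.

Unloaded: 9.83 V; loaded: 9.16 V

Open-circuit: V = 12.0 × 680/(150 + 680) = 9.83 V.
With the load, R₂ becomes R₂‖R_L = 483.2 Ω, so V = 12.0 × 483.2/633.2 = 9.16 V.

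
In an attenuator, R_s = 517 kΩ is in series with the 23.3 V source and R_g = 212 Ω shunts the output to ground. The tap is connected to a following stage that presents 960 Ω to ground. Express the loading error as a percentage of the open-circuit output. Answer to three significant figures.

18.1 %

The divider's output (Thévenin) resistance is R_s‖R_g = 211.9 Ω.
Fractional drop under load = R_th/(R_th + R_L) = 211.9 / (211.9 + 960) = 0.1808.
So the output falls by 18.1 %.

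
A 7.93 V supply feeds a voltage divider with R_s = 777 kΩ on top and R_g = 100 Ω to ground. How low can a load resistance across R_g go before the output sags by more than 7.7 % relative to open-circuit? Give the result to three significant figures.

Output resistance R_th = R_s‖R_g = (777000 × 100)/777100 = 99.99 Ω.
The fractional drop is R_th/(R_th + R_L); requiring this ≤ 0.0770 gives R_L ≥ R_th(1/0.0770 − 1) = 99.99 × 11.99 = 1.20 kΩ.

R_L(min) ≈ 1.20 kΩ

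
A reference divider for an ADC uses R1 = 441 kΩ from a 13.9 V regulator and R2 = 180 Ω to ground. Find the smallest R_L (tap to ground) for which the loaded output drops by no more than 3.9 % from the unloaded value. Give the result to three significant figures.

Output resistance R_th = R1‖R2 = (441000 × 180)/441200 = 179.9 Ω.
The fractional drop is R_th/(R_th + R_L); requiring this ≤ 0.0390 gives R_L ≥ R_th(1/0.0390 − 1) = 179.9 × 24.64 = 4.43 kΩ.

R_L(min) ≈ 4.43 kΩ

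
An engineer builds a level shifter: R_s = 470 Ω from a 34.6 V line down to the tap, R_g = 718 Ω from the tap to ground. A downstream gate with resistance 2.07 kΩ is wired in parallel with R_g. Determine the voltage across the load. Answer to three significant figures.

The load sits in parallel with R_g: R_g‖R_L = (718 × 2070) / (718 + 2070) = 533.1 Ω.
V_out = 34.6 × 533.1 / (470 + 533.1) = 34.6 × 533.1/1003 = 18.4 V.

V_out ≈ 18.4 V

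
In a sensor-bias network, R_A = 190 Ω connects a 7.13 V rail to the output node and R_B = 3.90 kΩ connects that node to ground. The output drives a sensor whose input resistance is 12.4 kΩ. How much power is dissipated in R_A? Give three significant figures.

Total resistance from the source is R_A + (R_B‖R_L) = 3157 Ω, so I = 7.13/3157 Ω = 2.259 mA.
P = I²·R_A = (2.259 mA)² × 190 Ω = 0.969 mW.

P ≈ 0.969 mW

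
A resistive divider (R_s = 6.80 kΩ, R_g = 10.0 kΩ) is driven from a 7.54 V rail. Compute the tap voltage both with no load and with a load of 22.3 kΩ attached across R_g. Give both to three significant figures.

Open-circuit: V = 7.54 × 10.0/(6.80 + 10.0) = 4.49 V.
With the load, R_g becomes R_g‖R_L = 6.904 kΩ, so V = 7.54 × 6.904/13.70 = 3.80 V.

Unloaded: 4.49 V; loaded: 3.80 V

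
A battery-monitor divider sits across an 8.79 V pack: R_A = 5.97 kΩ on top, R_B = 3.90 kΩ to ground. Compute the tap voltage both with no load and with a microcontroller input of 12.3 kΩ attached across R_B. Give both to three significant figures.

Unloaded: 3.47 V; loaded: 2.91 V

Open-circuit: V = 8.79 × 3.90/(5.97 + 3.90) = 3.47 V.
With the load, R_B becomes R_B‖R_L = 2.961 kΩ, so V = 8.79 × 2.961/8.931 = 2.91 V.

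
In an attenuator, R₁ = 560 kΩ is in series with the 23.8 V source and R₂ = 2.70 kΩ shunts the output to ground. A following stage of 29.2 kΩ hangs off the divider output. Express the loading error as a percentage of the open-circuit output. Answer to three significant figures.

8.43 %

The divider's output (Thévenin) resistance is R₁‖R₂ = 2.687 kΩ.
Fractional drop under load = R_th/(R_th + R_L) = 2.687 / (2.687 + 29.2) = 0.08427.
So the output falls by 8.43 %.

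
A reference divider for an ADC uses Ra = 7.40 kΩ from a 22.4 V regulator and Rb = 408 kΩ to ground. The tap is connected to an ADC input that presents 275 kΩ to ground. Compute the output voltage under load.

V_out ≈ 21.4 V

The load sits in parallel with Rb: Rb‖R_L = (408 × 275) / (408 + 275) = 164.3 kΩ.
V_out = 22.4 × 164.3 / (7.40 + 164.3) = 22.4 × 164.3/171.7 = 21.4 V.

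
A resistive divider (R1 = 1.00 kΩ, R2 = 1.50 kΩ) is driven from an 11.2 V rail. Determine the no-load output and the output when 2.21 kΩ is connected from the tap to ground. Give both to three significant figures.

Unloaded: 6.72 V; loaded: 5.29 V

Open-circuit: V = 11.2 × 1.50/(1.00 + 1.50) = 6.72 V.
With the load, R2 becomes R2‖R_L = 0.8935 kΩ, so V = 11.2 × 0.8935/1.894 = 5.29 V.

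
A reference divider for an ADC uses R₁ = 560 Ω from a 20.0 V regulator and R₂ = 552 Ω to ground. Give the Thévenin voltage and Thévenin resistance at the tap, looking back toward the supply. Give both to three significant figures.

V_th = 9.93 V, R_th = 278 Ω

V_th is the open-circuit tap voltage: 20.0 × 552/(560 + 552) = 9.93 V.
With the supply zeroed, R₁ and R₂ appear in parallel from the tap: R_th = R₁‖R₂ = (560 × 552)/1112 = 278 Ω.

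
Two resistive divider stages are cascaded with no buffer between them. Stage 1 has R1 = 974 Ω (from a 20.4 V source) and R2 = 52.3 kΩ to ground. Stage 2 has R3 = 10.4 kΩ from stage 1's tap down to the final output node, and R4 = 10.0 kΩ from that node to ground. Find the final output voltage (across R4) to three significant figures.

Stage 2 presents R3+R4 = 20400 Ω as a load on stage 1's tap.
Stage 1's lower leg becomes R2‖(R3+R4) = 14680 Ω, so V_mid = 20.4 × 14680/15650 = 19.13 V.
Stage 2 is itself unloaded: V_out = V_mid × R4/(R3+R4) = 19.13 × 10000/20400 = 9.38 V.

V_out ≈ 9.38 V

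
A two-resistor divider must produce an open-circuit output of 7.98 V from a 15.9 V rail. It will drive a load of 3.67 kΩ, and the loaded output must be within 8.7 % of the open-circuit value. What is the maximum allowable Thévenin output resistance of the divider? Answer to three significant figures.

R_th ≤ 350 Ω

Loading drop = R_th/(R_th + R_L) ≤ 0.0870, so R_th ≤ R_L · ε/(1−ε) = 3.67 kΩ × 0.0870/0.9130 = 350 Ω.
(Any R1, R2 with R2/(R1+R2) = 0.502 and R1‖R2 ≤ 350 Ω will meet the spec.)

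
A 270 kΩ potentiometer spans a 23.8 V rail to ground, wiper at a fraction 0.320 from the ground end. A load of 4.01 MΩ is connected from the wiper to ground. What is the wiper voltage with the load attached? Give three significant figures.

V ≈ 7.51 V

The wiper splits the pot into (1−α)R = 183.6 kΩ above and αR = 86.40 kΩ below.
Lower section ‖ load = 84.58 kΩ.
V_wiper = 23.8 × 84.58/(183.6 + 84.58) = 7.51 V.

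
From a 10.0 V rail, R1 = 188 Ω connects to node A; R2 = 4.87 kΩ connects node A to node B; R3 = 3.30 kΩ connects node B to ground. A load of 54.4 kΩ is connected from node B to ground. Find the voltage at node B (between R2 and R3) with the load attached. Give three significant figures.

At node B, R3 is in parallel with the load: R3‖R_L = 3111 Ω.
Below node A the resistance is R2 + (R3‖R_L) = 7981 Ω, so V_A = 10.0 × 7981/8169 = 9.770 V.
Then V_B = V_A × (R3‖R_L)/(R2 + R3‖R_L) = 9.770 × 3111/7981 = 3.81 V.

V ≈ 3.81 V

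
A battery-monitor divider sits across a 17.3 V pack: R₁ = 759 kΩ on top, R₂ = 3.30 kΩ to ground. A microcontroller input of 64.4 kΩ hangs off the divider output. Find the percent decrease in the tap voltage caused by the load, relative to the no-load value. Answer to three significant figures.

The divider's output (Thévenin) resistance is R₁‖R₂ = 3.286 kΩ.
Fractional drop under load = R_th/(R_th + R_L) = 3.286 / (3.286 + 64.4) = 0.04854.
So the output falls by 4.85 %.

4.85 %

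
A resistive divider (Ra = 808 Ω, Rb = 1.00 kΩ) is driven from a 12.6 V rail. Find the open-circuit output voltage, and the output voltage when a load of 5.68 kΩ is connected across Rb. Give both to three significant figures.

Open-circuit: V = 12.6 × 1000/(808 + 1000) = 6.97 V.
With the load, Rb becomes Rb‖R_L = 850.3 Ω, so V = 12.6 × 850.3/1658 = 6.46 V.

Unloaded: 6.97 V; loaded: 6.46 V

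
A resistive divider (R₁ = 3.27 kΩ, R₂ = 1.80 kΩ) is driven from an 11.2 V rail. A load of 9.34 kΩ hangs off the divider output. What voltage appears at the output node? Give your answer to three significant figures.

The load sits in parallel with R₂: R₂‖R_L = (1.80 × 9.34) / (1.80 + 9.34) = 1.509 kΩ.
V_out = 11.2 × 1.509 / (3.27 + 1.509) = 11.2 × 1.509/4.779 = 3.54 V.

V_out ≈ 3.54 V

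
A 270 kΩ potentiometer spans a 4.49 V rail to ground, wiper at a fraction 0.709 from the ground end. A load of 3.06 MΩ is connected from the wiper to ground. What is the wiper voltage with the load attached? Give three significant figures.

V ≈ 3.13 V

The wiper splits the pot into (1−α)R = 78.57 kΩ above and αR = 191.4 kΩ below.
Lower section ‖ load = 180.2 kΩ.
V_wiper = 4.49 × 180.2/(78.57 + 180.2) = 3.13 V.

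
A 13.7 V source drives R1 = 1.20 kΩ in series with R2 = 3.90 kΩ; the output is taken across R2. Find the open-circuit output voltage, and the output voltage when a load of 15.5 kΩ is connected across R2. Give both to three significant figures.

Unloaded: 10.5 V; loaded: 9.89 V

Open-circuit: V = 13.7 × 3.90/(1.20 + 3.90) = 10.5 V.
With the load, R2 becomes R2‖R_L = 3.116 kΩ, so V = 13.7 × 3.116/4.316 = 9.89 V.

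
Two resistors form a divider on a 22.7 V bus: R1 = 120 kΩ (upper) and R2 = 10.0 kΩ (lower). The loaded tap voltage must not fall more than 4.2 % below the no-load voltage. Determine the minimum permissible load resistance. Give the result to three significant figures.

R_L(min) ≈ 211 kΩ

Output resistance R_th = R1‖R2 = (120 × 10.0)/130.0 = 9.231 kΩ.
The fractional drop is R_th/(R_th + R_L); requiring this ≤ 0.0420 gives R_L ≥ R_th(1/0.0420 − 1) = 9.231 × 22.81 = 211 kΩ.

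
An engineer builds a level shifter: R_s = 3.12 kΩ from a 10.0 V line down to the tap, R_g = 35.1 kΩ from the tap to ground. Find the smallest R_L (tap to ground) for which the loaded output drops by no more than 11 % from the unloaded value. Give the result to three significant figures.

Output resistance R_th = R_s‖R_g = (3.12 × 35.1)/38.22 = 2.865 kΩ.
The fractional drop is R_th/(R_th + R_L); requiring this ≤ 0.110 gives R_L ≥ R_th(1/0.110 − 1) = 2.865 × 8.091 = 23.2 kΩ.

R_L(min) ≈ 23.2 kΩ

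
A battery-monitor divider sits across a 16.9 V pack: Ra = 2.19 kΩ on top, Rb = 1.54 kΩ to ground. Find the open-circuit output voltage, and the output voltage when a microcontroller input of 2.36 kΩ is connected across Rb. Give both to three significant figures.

Unloaded: 6.98 V; loaded: 5.04 V

Open-circuit: V = 16.9 × 1.54/(2.19 + 1.54) = 6.98 V.
With the load, Rb becomes Rb‖R_L = 0.9319 kΩ, so V = 16.9 × 0.9319/3.122 = 5.04 V.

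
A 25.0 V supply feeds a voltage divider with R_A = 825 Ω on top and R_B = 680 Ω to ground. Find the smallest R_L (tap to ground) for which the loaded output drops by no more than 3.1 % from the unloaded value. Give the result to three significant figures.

R_L(min) ≈ 11.7 kΩ

Output resistance R_th = R_A‖R_B = (825 × 680)/1505 = 372.8 Ω.
The fractional drop is R_th/(R_th + R_L); requiring this ≤ 0.0310 gives R_L ≥ R_th(1/0.0310 − 1) = 372.8 × 31.26 = 11.7 kΩ.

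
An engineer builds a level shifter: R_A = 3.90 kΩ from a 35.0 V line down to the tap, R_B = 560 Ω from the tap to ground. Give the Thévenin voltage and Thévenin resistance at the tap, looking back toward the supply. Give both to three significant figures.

V_th is the open-circuit tap voltage: 35.0 × 560/(3900 + 560) = 4.39 V.
With the supply zeroed, R_A and R_B appear in parallel from the tap: R_th = R_A‖R_B = (3900 × 560)/4460 = 490 Ω.

V_th = 4.39 V, R_th = 490 Ω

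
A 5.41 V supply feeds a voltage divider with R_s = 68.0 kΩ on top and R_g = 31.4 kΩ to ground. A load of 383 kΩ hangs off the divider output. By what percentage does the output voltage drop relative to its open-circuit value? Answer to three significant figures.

5.31 %

The divider's output (Thévenin) resistance is R_s‖R_g = 21.48 kΩ.
Fractional drop under load = R_th/(R_th + R_L) = 21.48 / (21.48 + 383) = 0.05311.
So the output falls by 5.31 %.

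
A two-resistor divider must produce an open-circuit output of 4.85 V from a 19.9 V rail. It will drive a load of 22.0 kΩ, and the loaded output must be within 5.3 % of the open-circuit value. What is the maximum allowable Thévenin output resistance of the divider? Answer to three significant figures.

R_th ≤ 1.23 kΩ

Loading drop = R_th/(R_th + R_L) ≤ 0.0530, so R_th ≤ R_L · ε/(1−ε) = 22.0 kΩ × 0.0530/0.9470 = 1.23 kΩ.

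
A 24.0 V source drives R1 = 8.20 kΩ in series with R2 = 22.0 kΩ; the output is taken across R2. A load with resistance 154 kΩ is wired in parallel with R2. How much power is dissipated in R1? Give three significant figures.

Total resistance from the source is R1 + (R2‖R_L) = 27.45 kΩ, so I = 24.0/27.45 kΩ = 0.8743 mA.
P = I²·R1 = (0.8743 mA)² × 8.20 kΩ = 6.27 mW.

P ≈ 6.27 mW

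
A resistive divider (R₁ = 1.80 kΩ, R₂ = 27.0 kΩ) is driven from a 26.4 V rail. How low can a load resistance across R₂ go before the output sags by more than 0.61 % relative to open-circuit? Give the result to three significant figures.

R_L(min) ≈ 275 kΩ

Output resistance R_th = R₁‖R₂ = (1.80 × 27.0)/28.80 = 1.688 kΩ.
The fractional drop is R_th/(R_th + R_L); requiring this ≤ 0.00610 gives R_L ≥ R_th(1/0.00610 − 1) = 1.688 × 162.9 = 275 kΩ.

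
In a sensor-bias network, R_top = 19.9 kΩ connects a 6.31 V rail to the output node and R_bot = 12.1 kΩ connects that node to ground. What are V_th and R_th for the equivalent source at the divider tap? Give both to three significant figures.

V_th is the open-circuit tap voltage: 6.31 × 12.1/(19.9 + 12.1) = 2.39 V.
With the supply zeroed, R_top and R_bot appear in parallel from the tap: R_th = R_top‖R_bot = (19.9 × 12.1)/32.00 = 7.52 kΩ.

V_th = 2.39 V, R_th = 7.52 kΩ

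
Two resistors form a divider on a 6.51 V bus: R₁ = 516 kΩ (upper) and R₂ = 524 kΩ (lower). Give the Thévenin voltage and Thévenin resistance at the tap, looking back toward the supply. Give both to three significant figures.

V_th = 3.28 V, R_th = 260 kΩ

V_th is the open-circuit tap voltage: 6.51 × 524/(516 + 524) = 3.28 V.
With the supply zeroed, R₁ and R₂ appear in parallel from the tap: R_th = R₁‖R₂ = (516 × 524)/1040 = 260 kΩ.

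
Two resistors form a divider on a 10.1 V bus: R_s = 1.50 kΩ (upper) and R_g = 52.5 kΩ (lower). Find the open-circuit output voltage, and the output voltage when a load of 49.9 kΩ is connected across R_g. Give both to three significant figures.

Open-circuit: V = 10.1 × 52.5/(1.50 + 52.5) = 9.82 V.
With the load, R_g becomes R_g‖R_L = 25.58 kΩ, so V = 10.1 × 25.58/27.08 = 9.54 V.

Unloaded: 9.82 V; loaded: 9.54 V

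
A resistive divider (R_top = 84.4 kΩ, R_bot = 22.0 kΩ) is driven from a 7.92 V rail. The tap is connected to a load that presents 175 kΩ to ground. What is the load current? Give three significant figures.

I_L ≈ 8.51 µA

R_bot‖R_L = 19.54 kΩ; V_out = 7.92 × 19.54/103.9 = 1.489 V.
I_L = V_out / R_L = 1.489 / 175 kΩ = 8.51 µA.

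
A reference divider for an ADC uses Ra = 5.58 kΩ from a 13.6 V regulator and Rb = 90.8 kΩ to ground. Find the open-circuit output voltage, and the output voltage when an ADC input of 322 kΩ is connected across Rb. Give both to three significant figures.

Unloaded: 12.8 V; loaded: 12.6 V

Open-circuit: V = 13.6 × 90.8/(5.58 + 90.8) = 12.8 V.
With the load, Rb becomes Rb‖R_L = 70.83 kΩ, so V = 13.6 × 70.83/76.41 = 12.6 V.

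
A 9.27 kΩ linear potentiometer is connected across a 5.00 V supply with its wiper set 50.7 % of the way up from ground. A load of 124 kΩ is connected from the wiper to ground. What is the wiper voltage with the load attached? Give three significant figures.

The wiper splits the pot into (1−α)R = 4.570 kΩ above and αR = 4.700 kΩ below.
Lower section ‖ load = 4.528 kΩ.
V_wiper = 5.00 × 4.528/(4.570 + 4.528) = 2.49 V.

V ≈ 2.49 V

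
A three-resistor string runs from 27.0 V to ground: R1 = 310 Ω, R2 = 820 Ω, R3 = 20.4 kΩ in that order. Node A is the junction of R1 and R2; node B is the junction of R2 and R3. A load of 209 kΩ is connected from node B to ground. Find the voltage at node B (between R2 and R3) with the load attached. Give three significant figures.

At node B, R3 is in parallel with the load: R3‖R_L = 18590 Ω.
Below node A the resistance is R2 + (R3‖R_L) = 19410 Ω, so V_A = 27.0 × 19410/19720 = 26.58 V.
Then V_B = V_A × (R3‖R_L)/(R2 + R3‖R_L) = 26.58 × 18590/19410 = 25.5 V.

V ≈ 25.5 V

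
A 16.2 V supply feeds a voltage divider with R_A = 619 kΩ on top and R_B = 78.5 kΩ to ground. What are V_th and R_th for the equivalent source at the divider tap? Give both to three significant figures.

V_th = 1.82 V, R_th = 69.7 kΩ

V_th is the open-circuit tap voltage: 16.2 × 78.5/(619 + 78.5) = 1.82 V.
With the supply zeroed, R_A and R_B appear in parallel from the tap: R_th = R_A‖R_B = (619 × 78.5)/697.5 = 69.7 kΩ.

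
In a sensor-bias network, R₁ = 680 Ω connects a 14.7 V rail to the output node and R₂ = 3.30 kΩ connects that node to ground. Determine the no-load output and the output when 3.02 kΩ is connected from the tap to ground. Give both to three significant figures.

Open-circuit: V = 14.7 × 3300/(680 + 3300) = 12.2 V.
With the load, R₂ becomes R₂‖R_L = 1577 Ω, so V = 14.7 × 1577/2257 = 10.3 V.

Unloaded: 12.2 V; loaded: 10.3 V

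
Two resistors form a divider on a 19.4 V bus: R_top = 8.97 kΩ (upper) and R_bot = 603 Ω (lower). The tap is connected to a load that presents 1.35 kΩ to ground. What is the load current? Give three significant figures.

I_L ≈ 0.638 mA

R_bot‖R_L = 416.8 Ω; V_out = 19.4 × 416.8/9387 = 0.8615 V.
I_L = V_out / R_L = 0.8615 / 1.35 kΩ = 0.638 mA.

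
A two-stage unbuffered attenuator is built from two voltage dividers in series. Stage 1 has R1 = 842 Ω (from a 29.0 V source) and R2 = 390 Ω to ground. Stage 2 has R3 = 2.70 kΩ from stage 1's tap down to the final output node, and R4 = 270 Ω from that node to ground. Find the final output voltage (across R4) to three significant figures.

V_out ≈ 0.766 V

Stage 2 presents R3+R4 = 2970 Ω as a load on stage 1's tap.
Stage 1's lower leg becomes R2‖(R3+R4) = 344.7 Ω, so V_mid = 29.0 × 344.7/1187 = 8.424 V.
Stage 2 is itself unloaded: V_out = V_mid × R4/(R3+R4) = 8.424 × 270/2970 = 0.766 V.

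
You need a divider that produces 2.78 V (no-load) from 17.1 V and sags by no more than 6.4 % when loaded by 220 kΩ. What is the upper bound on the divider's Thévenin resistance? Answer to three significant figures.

Loading drop = R_th/(R_th + R_L) ≤ 0.0640, so R_th ≤ R_L · ε/(1−ε) = 220 kΩ × 0.0640/0.9360 = 15.0 kΩ.

R_th ≤ 15.0 kΩ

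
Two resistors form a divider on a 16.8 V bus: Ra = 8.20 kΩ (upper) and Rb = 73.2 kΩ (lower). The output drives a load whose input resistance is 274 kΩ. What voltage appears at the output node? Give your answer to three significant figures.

The load sits in parallel with Rb: Rb‖R_L = (73.2 × 274) / (73.2 + 274) = 57.77 kΩ.
V_out = 16.8 × 57.77 / (8.20 + 57.77) = 16.8 × 57.77/65.97 = 14.7 V.

V_out ≈ 14.7 V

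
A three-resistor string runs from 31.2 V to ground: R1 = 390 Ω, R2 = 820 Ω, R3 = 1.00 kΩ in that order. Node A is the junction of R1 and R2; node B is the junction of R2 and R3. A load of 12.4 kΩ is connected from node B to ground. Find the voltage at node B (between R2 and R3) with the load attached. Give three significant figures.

At node B, R3 is in parallel with the load: R3‖R_L = 925.4 Ω.
Below node A the resistance is R2 + (R3‖R_L) = 1745 Ω, so V_A = 31.2 × 1745/2135 = 25.50 V.
Then V_B = V_A × (R3‖R_L)/(R2 + R3‖R_L) = 25.50 × 925.4/1745 = 13.5 V.

V ≈ 13.5 V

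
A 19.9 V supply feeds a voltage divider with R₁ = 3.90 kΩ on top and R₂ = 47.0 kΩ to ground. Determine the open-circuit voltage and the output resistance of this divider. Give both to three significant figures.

V_th is the open-circuit tap voltage: 19.9 × 47.0/(3.90 + 47.0) = 18.4 V.
With the supply zeroed, R₁ and R₂ appear in parallel from the tap: R_th = R₁‖R₂ = (3.90 × 47.0)/50.90 = 3.60 kΩ.

V_th = 18.4 V, R_th = 3.60 kΩ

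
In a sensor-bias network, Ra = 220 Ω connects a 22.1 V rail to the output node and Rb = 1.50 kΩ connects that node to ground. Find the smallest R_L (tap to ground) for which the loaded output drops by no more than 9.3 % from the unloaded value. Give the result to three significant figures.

Output resistance R_th = Ra‖Rb = (220 × 1500)/1720 = 191.9 Ω.
The fractional drop is R_th/(R_th + R_L); requiring this ≤ 0.0930 gives R_L ≥ R_th(1/0.0930 − 1) = 191.9 × 9.753 = 1.87 kΩ.

R_L(min) ≈ 1.87 kΩ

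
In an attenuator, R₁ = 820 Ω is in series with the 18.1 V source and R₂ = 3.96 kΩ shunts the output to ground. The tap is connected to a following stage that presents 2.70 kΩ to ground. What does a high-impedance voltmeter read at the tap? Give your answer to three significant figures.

The load sits in parallel with R₂: R₂‖R_L = (3960 × 2700) / (3960 + 2700) = 1605 Ω.
V_out = 18.1 × 1605 / (820 + 1605) = 18.1 × 1605/2425 = 12.0 V.

V_out ≈ 12.0 V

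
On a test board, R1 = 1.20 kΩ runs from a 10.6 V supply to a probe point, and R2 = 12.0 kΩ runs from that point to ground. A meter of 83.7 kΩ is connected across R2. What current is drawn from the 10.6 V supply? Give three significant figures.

R2‖R_L = 10.50 kΩ, so the source sees R1 + R2‖R_L = 11.70 kΩ.
I = 10.6 V / 11.70 kΩ = 0.906 mA.

I ≈ 0.906 mA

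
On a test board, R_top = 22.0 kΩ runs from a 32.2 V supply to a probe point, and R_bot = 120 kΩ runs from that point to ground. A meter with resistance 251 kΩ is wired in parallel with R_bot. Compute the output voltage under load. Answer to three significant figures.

The load sits in parallel with R_bot: R_bot‖R_L = (120 × 251) / (120 + 251) = 81.19 kΩ.
V_out = 32.2 × 81.19 / (22.0 + 81.19) = 32.2 × 81.19/103.2 = 25.3 V.

V_out ≈ 25.3 V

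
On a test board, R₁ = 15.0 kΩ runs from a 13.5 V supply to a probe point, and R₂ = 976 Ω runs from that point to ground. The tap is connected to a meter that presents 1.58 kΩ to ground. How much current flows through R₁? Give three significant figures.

R₂‖R_L = 603.3 Ω, so the source sees R₁ + R₂‖R_L = 15600 Ω.
I = 13.5 V / 15600 Ω = 0.865 mA.

I ≈ 0.865 mA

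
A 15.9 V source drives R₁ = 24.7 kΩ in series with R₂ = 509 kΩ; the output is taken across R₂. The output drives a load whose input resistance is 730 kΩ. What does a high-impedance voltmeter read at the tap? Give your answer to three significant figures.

The load sits in parallel with R₂: R₂‖R_L = (509 × 730) / (509 + 730) = 299.9 kΩ.
V_out = 15.9 × 299.9 / (24.7 + 299.9) = 15.9 × 299.9/324.6 = 14.7 V.

V_out ≈ 14.7 V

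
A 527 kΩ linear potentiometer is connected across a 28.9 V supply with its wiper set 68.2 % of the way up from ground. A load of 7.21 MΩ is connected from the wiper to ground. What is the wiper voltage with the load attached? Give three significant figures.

The wiper splits the pot into (1−α)R = 167.6 kΩ above and αR = 359.4 kΩ below.
Lower section ‖ load = 342.3 kΩ.
V_wiper = 28.9 × 342.3/(167.6 + 342.3) = 19.4 V.

V ≈ 19.4 V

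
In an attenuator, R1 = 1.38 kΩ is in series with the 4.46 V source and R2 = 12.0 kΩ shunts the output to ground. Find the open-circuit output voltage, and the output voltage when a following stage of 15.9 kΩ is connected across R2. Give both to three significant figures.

Open-circuit: V = 4.46 × 12.0/(1.38 + 12.0) = 4.00 V.
With the load, R2 becomes R2‖R_L = 6.839 kΩ, so V = 4.46 × 6.839/8.219 = 3.71 V.

Unloaded: 4.00 V; loaded: 3.71 V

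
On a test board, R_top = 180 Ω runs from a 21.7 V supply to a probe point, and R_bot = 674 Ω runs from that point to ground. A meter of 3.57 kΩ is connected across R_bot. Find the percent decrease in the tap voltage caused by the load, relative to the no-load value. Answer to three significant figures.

The divider's output (Thévenin) resistance is R_top‖R_bot = 142.1 Ω.
Fractional drop under load = R_th/(R_th + R_L) = 142.1 / (142.1 + 3570) = 0.03827.
So the output falls by 3.83 %.

3.83 %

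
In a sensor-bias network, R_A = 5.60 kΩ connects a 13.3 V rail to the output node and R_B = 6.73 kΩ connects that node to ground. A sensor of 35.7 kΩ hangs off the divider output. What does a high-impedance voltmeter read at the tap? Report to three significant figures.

The load sits in parallel with R_B: R_B‖R_L = (6.73 × 35.7) / (6.73 + 35.7) = 5.663 kΩ.
V_out = 13.3 × 5.663 / (5.60 + 5.663) = 13.3 × 5.663/11.26 = 6.69 V.

V_out ≈ 6.69 V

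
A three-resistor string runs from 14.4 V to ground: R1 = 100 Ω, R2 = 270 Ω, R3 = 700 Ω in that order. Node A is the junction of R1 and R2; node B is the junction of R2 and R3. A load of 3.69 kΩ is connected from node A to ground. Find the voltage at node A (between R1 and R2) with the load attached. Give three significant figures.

Below node A the series string R2+R3 = 970.0 Ω sits in parallel with the 3690 Ω load: 768.1 Ω.
V_A = 14.4 × 768.1/(100 + 768.1) = 12.7 V.

V ≈ 12.7 V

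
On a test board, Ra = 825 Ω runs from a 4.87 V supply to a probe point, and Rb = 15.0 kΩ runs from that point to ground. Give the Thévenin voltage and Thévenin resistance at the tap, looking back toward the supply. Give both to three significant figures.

V_th = 4.62 V, R_th = 782 Ω

V_th is the open-circuit tap voltage: 4.87 × 15000/(825 + 15000) = 4.62 V.
With the supply zeroed, Ra and Rb appear in parallel from the tap: R_th = Ra‖Rb = (825 × 15000)/15820 = 782 Ω.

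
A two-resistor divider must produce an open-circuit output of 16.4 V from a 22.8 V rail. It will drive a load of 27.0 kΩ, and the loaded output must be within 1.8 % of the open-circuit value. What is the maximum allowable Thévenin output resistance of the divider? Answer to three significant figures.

Loading drop = R_th/(R_th + R_L) ≤ 0.0180, so R_th ≤ R_L · ε/(1−ε) = 27.0 kΩ × 0.0180/0.9820 = 495 Ω.
(Any R1, R2 with R2/(R1+R2) = 0.719 and R1‖R2 ≤ 495 Ω will meet the spec.)

R_th ≤ 495 Ω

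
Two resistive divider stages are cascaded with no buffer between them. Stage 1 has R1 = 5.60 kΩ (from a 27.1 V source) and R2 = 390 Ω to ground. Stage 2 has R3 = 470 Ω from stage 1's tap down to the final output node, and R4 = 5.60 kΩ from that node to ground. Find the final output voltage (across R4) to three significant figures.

V_out ≈ 1.54 V

Stage 2 presents R3+R4 = 6070 Ω as a load on stage 1's tap.
Stage 1's lower leg becomes R2‖(R3+R4) = 366.5 Ω, so V_mid = 27.1 × 366.5/5966 = 1.664 V.
Stage 2 is itself unloaded: V_out = V_mid × R4/(R3+R4) = 1.664 × 5600/6070 = 1.54 V.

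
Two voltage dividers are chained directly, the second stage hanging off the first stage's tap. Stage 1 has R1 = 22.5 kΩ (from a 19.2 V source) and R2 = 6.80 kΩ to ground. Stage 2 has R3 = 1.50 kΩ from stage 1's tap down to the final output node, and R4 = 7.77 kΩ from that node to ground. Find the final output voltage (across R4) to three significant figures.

V_out ≈ 2.39 V

Stage 2 presents R3+R4 = 9.270 kΩ as a load on stage 1's tap.
Stage 1's lower leg becomes R2‖(R3+R4) = 3.923 kΩ, so V_mid = 19.2 × 3.923/26.42 = 2.850 V.
Stage 2 is itself unloaded: V_out = V_mid × R4/(R3+R4) = 2.850 × 7.77/9.270 = 2.39 V.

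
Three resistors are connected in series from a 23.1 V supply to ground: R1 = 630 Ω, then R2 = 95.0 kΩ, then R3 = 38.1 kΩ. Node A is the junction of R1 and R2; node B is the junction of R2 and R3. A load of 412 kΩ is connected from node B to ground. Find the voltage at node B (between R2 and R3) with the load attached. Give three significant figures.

V ≈ 6.17 V

At node B, R3 is in parallel with the load: R3‖R_L = 34870 Ω.
Below node A the resistance is R2 + (R3‖R_L) = 129900 Ω, so V_A = 23.1 × 129900/130500 = 22.99 V.
Then V_B = V_A × (R3‖R_L)/(R2 + R3‖R_L) = 22.99 × 34870/129900 = 6.17 V.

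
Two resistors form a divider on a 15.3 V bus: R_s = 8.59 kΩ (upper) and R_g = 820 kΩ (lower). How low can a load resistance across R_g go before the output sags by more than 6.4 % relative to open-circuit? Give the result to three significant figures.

Output resistance R_th = R_s‖R_g = (8.59 × 820)/828.6 = 8.501 kΩ.
The fractional drop is R_th/(R_th + R_L); requiring this ≤ 0.0640 gives R_L ≥ R_th(1/0.0640 − 1) = 8.501 × 14.62 = 124 kΩ.

R_L(min) ≈ 124 kΩ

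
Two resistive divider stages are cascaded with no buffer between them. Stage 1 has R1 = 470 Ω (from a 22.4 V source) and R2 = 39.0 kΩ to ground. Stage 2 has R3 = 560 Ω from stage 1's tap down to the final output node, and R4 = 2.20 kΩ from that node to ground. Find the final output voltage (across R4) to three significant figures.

Stage 2 presents R3+R4 = 2760 Ω as a load on stage 1's tap.
Stage 1's lower leg becomes R2‖(R3+R4) = 2578 Ω, so V_mid = 22.4 × 2578/3048 = 18.95 V.
Stage 2 is itself unloaded: V_out = V_mid × R4/(R3+R4) = 18.95 × 2200/2760 = 15.1 V.

V_out ≈ 15.1 V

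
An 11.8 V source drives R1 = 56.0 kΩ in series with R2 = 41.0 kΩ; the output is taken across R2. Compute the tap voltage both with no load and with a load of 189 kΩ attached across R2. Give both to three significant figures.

Open-circuit: V = 11.8 × 41.0/(56.0 + 41.0) = 4.99 V.
With the load, R2 becomes R2‖R_L = 33.69 kΩ, so V = 11.8 × 33.69/89.69 = 4.43 V.

Unloaded: 4.99 V; loaded: 4.43 V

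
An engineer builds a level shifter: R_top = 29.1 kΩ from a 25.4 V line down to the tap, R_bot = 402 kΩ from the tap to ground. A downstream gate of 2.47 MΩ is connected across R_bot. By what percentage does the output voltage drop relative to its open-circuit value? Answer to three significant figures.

1.09 %

The divider's output (Thévenin) resistance is R_top‖R_bot = 27.14 kΩ.
Fractional drop under load = R_th/(R_th + R_L) = 27.14 / (27.14 + 2470) = 0.01087.
So the output falls by 1.09 %.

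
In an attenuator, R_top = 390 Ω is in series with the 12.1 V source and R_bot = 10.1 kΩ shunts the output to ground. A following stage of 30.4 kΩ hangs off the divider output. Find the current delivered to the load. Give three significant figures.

I_L ≈ 0.379 mA

R_bot‖R_L = 7581 Ω; V_out = 12.1 × 7581/7971 = 11.51 V.
I_L = V_out / R_L = 11.51 / 30.4 kΩ = 0.379 mA.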